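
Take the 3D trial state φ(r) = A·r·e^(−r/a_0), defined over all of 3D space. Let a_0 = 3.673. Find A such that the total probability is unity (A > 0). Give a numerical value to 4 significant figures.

The normalization condition is ∫|φ|² 4πr² dr = 1 from 0 to ∞.
With φ = A·r·e^(−r/a_0), the integral evaluates to A²·[3·π·a_0^5].
Hence A² = 1/[3·π·a_0^5].
With a_0 = 3.673: A² = 0.00015872 and A = 0.012598.

A ≈ 0.01260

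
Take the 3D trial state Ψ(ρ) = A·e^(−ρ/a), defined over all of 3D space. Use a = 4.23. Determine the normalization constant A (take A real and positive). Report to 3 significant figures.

Require ∫ |Ψ|² 4πρ² dρ = 1 over the whole domain.
With ∫₀^∞ ρ^2 e^(−αρ) dρ = 2!/α^3, ∫|Ψ|² 4πρ² dρ = A²·(π·a^3).
Hence A² = 1/[π·a^3].
Plugging in a = 4.23 yields A = 0.06485.

A ≈ 0.0649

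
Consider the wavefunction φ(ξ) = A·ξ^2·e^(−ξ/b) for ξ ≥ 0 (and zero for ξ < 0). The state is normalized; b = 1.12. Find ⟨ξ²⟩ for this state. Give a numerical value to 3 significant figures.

⟨ξ^2⟩ ≈ 9.41

By definition ⟨ξ²⟩ = ∫ ξ^2 |φ(ξ)|² dξ.
Evaluating both integrals, ⟨ξ²⟩ = 15·b^2/2.
With b = 1.12, ⟨ξ^2⟩ = 9.408.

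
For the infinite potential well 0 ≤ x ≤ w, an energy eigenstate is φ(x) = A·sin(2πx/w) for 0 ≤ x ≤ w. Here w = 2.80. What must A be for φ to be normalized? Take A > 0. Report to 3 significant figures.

A ≈ 0.845

We need A² ∫|f|² dx = 1, taking the integral from 0 to w.
With ∫₀^w sin²(nπx/w) dx = w/2, carrying out the integral gives A² · w/2.
Hence A² = 1/[w/2].
With w = 2.80: A² = 0.7143 and A = 0.8452.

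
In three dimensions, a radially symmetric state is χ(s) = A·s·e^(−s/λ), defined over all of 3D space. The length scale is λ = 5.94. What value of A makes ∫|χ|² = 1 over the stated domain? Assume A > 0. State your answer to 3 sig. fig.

A ≈ 0.00379

Require ∫ |χ|² 4πs² ds = 1 over the whole domain.
In 3D with spherical symmetry the volume element is 4πs² ds.
The integral (without the A² prefactor) comes out to 3·π·λ^5.
So A² = (3·π·λ^5)^(−1).
Plugging in λ = 5.94 yields A = 0.003788.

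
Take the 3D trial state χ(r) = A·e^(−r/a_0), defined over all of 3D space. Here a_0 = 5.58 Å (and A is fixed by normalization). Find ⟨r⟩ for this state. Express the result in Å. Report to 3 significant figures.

⟨r⟩ ≈ 8.37 Å

By definition ⟨r⟩ = ∫ r |χ(r)|² 4πr² dr.
The ratio of the moment integral to the normalization integral gives ⟨r⟩ = 3·a_0/2.
Putting a_0 = 5.58 gives 8.370.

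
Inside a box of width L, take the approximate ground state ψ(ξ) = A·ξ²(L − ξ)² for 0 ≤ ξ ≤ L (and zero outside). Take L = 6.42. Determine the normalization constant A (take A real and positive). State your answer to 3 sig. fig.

Normalization requires ∫|ψ|² dξ = 1, integrated from 0 to L.
Expanding the polynomial and integrating term by term, ∫|ψ|² dξ = A²·(L^9/630).
So A² = (L^9/630)^(−1).
With L = 6.42: A² = 0.00003400 and A = 0.005831.

A ≈ 0.00583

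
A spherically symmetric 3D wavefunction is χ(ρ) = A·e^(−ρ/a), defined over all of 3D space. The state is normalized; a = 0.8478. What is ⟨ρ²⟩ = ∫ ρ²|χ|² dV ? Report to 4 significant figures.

⟨ρ^2⟩ ≈ 2.156

The expectation value is the |χ|²-weighted average of ρ^2: ∫ ρ^2|χ|² 4πρ² dρ.
Since the A² factors cancel between numerator and denominator, ⟨ρ²⟩ = 3·a^2.
Putting a = 0.8478 gives 2.1563.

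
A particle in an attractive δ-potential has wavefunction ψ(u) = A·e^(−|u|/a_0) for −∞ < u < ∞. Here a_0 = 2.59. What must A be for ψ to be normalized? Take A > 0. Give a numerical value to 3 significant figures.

Require ∫ |ψ|² du = 1 over the whole domain.
Carrying out the integral gives A² · a_0.
Hence A² = 1/[a_0].
Plugging in a_0 = 2.59 yields A = 0.6214.

A ≈ 0.621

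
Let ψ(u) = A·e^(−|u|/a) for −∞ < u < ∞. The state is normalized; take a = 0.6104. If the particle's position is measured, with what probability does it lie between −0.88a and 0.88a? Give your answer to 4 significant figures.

P = ∫_{−0.88a}^{0.88a} |ψ(u)|² du.
With A² fixed by ∫|ψ|² = 1, i.e. A² = (a)^(−1), substitute and integrate.
Both integrals are even about u = 0, so only the u ≥ 0 halves are needed (the factors of 2 cancel). Substituting t = u/a, A² and the length scale cancel in the ratio: P = ∫_{0}^{0.88} e^(-2·t) dt / ∫_{0}^{∞} e^(-2·t) dt.
An antiderivative of e^(-2·t) is -e^(-2·t)/2; evaluating from 0 to 0.88 gives 1/2 - e^(-44/25)/2, while the full integral is 1/2.
The result is P = 0.82796.

P ≈ 0.8280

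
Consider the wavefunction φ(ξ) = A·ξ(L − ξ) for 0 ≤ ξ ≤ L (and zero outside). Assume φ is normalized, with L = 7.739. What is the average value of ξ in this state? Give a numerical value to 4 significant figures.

⟨ξ⟩ ≈ 3.870

By definition ⟨ξ⟩ = ∫ ξ |φ(ξ)|² dξ.
Evaluating both integrals, ⟨ξ⟩ = L/2.
Putting L = 7.739 gives 3.8695.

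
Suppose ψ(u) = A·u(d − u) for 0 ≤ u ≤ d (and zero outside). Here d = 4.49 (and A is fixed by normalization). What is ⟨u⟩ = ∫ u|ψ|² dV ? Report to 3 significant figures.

⟨u⟩ ≈ 2.25

The expectation value is the |ψ|²-weighted average of u: ∫ u|ψ|² du.
Expanding the polynomial and integrating term by term, evaluating both integrals, ⟨u⟩ = d/2.
Putting d = 4.49 gives 2.245.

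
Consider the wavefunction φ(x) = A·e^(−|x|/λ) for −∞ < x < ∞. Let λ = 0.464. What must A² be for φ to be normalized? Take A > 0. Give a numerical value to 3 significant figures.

A^2 ≈ 2.16

Normalization requires ∫|φ|² dx = 1, integrated from −∞ to ∞.
Using ∫₀^∞ xⁿ e^(−αx) dx = n!/αⁿ⁺¹, the integral (without the A² prefactor) comes out to λ.
Setting this equal to 1 gives A² = 1/(λ).
Plugging in λ = 0.464 yields A = 1.468.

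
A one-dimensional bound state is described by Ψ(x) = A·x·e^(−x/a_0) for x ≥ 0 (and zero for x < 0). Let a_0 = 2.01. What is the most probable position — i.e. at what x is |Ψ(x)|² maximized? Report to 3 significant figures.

Differentiate |Ψ(x)|² with respect to x and set to zero.
Solving yields x = a_0.
With a_0 = 2.01, the most probable position is 2.010.

x ≈ 2.01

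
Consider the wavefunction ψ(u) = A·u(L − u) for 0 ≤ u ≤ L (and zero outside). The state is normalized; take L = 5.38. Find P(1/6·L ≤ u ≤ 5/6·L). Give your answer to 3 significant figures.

|ψ|² is the probability density, so P = ∫_{1/6·L}^{5/6·L} |ψ|² du.
The normalization integral ∫|ψ|²du over the whole domain equals L^5/30·A², and A² cancels in the ratio.
Let t = u/L; then A² and the length scale cancel, so P = ∫_{1/6}^{5/6} t^2·(1 - t)^2 dt ÷ ∫_{0}^{1} t^2·(1 - t)^2 dt.
An antiderivative of t^2·(1 - t)^2 is t^3·(6·t^2 - 15·t + 10)/30; evaluating from 1/6 to 5/6 gives 301/9720, while the full integral is 1/30.
Taking the ratio, P = 301/324.

P ≈ 0.929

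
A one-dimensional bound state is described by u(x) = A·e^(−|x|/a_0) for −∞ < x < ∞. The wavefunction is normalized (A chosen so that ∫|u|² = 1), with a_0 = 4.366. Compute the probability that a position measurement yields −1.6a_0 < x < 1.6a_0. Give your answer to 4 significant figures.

P = ∫_{−1.6a_0}^{1.6a_0} |u(x)|² dx.
The normalization integral ∫|u|²dx over the whole domain equals a_0·A², and A² cancels in the ratio.
Both integrals are even about x = 0, so only the x ≥ 0 halves are needed (the factors of 2 cancel). Let t = x/a_0; then A² and the length scale cancel, so P = ∫_{0}^{1.6} e^(-2·t) dt ÷ ∫_{0}^{∞} e^(-2·t) dt.
Using ∫ e^(-2·t) dt = -e^(-2·t)/2, the numerator is 1/2 - e^(-16/5)/2 and the denominator is 1/2.
Evaluating gives P = 0.95924.

P ≈ 0.9592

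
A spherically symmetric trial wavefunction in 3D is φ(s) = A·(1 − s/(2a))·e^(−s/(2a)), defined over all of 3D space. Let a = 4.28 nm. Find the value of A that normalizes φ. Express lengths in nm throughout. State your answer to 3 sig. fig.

Normalization requires ∫|φ|² 4πs² ds = 1, integrated from 0 to ∞.
Recall ∫₀^∞ s^m e^(−s/β) ds = m!·β^(m+1), the integral (without the A² prefactor) comes out to 8·π·a^3.
With a = 4.28: A² = 0.0005075 and A = 0.02253.

A ≈ 0.0225 nm^(-3/2)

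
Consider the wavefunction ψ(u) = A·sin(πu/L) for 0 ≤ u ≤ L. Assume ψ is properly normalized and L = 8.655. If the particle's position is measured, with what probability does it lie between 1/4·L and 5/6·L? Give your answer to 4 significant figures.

P ≈ 0.8803

P = ∫_{1/4·L}^{5/6·L} |ψ(u)|² du.
With A² fixed by ∫|ψ|² = 1, i.e. A² = (L/2)^(−1), substitute and integrate.
Let t = u/L; then A² and the length scale cancel, so P = ∫_{1/4}^{5/6} sin(π·t)^2 dt ÷ ∫_{0}^{1} sin(π·t)^2 dt.
With ∫ sin(π·t)^2 dt = t/2 - sin(2·π·t)/(4·π) + C, the region integral is √(3)/(8·π) + 1/(4·π) + 7/24 and the full one is 1/2.
Taking the ratio, P = (3·√(3) + 6 + 7·π)/(12·π).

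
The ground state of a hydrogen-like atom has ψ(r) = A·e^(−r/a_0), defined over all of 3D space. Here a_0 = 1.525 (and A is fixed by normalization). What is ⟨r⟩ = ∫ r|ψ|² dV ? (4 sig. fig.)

⟨r⟩ ≈ 2.288

By definition ⟨r⟩ = ∫ r |ψ(r)|² 4πr² dr.
With ∫₀^∞ r^3 e^(−αr) dr = 3!/α^4, evaluating both integrals, ⟨r⟩ = 3·a_0/2.
Putting a_0 = 1.525 gives 2.2875.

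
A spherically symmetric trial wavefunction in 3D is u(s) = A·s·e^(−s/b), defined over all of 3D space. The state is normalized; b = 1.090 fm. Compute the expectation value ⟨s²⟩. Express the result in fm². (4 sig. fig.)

By definition ⟨s²⟩ = ∫ s^2 |u(s)|² 4πs² ds.
Recall ∫₀^∞ s^m e^(−s/β) ds = m!·β^(m+1), since the A² factors cancel between numerator and denominator, ⟨s²⟩ = 15·b^2/2.
Putting b = 1.090 gives 8.9108.

⟨s^2⟩ ≈ 8.911 fm^2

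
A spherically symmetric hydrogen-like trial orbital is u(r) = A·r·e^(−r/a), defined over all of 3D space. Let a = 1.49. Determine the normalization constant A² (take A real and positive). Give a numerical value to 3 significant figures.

The normalization condition is ∫|u|² 4πr² dr = 1 from 0 to ∞.
With ∫₀^∞ r^4 e^(−αr) dr = 4!/α^5, the integral (without the A² prefactor) comes out to 3·π·a^5.
Setting this equal to 1 gives A² = 1/(3·π·a^5).
Substituting a = 1.49 gives A² = 0.01445, so A = 0.1202.

A^2 ≈ 0.0144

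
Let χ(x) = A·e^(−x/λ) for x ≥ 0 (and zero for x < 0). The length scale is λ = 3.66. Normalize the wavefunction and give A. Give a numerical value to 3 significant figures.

A ≈ 0.739

Normalization requires ∫|χ|² dx = 1, integrated from 0 to ∞.
Using ∫₀^∞ xⁿ e^(−αx) dx = n!/αⁿ⁺¹, carrying out the integral gives A² · λ/2.
Setting this equal to 1 gives A² = 1/(λ/2).
Plugging in λ = 3.66 yields A = 0.7392.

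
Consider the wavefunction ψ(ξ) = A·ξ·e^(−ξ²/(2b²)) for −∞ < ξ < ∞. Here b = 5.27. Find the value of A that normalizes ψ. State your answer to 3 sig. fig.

We need A² ∫|f|² dξ = 1, taking the integral from −∞ to ∞.
∫|ψ|² dξ = A²·(√(π)·b^3/2).
So A² = (√(π)·b^3/2)^(−1).
Substituting b = 5.27 gives A² = 0.007709, so A = 0.08780.

A ≈ 0.0878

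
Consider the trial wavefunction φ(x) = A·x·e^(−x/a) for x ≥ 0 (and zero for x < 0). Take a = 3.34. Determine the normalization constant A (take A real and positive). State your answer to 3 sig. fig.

A ≈ 0.328

The normalization condition is ∫|φ|² dx = 1 from 0 to ∞.
∫|φ|² dx = A²·(a^3/4).
So A² = (a^3/4)^(−1).
Plugging in a = 3.34 yields A = 0.3277.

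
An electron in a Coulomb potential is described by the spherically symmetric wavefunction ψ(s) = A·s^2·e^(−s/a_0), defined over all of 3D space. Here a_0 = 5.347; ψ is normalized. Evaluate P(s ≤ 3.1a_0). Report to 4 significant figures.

P ≈ 0.4258

P = ∫ |ψ|² 4πs² ds over s ≤ 3.1a_0.
A² is fixed by ∫₀^∞ 4πs²|ψ|² ds = 1, i.e. A² = (45·π·a_0^7/2)^(−1).
In terms of u = s/a_0 (A², 4π and the length scale all cancel between numerator and denominator), P = [∫_{0}^{3.1} u^6·e^(-2·u) du] / [∫_{0}^{∞} u^6·e^(-2·u) du].
With ∫ u^6·e^(-2·u) du = -(4·u^6 + 12·u^5 + 30·u^4 + 60·u^3 + 90·u^2 + 90·u + 45)·e^(-2·u)/8 + C, the region integral is ≈ 2.39505 and the full one is 45/8.
The region integral divided by the full integral gives P = 0.42579.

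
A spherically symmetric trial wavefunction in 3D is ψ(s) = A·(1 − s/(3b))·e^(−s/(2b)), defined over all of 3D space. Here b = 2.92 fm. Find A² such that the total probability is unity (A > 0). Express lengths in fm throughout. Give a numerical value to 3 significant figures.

Require ∫ |ψ|² 4πs² ds = 1 over the whole domain.
With ∫₀^∞ s^4 e^(−αs) ds = 4!/α^5, carrying out the integral gives A² · 8·π·b^3/3.
So A² = (8·π·b^3/3)^(−1).
Plugging in b = 2.92 yields A = 0.06924.

A^2 ≈ 0.00479 fm^(-3)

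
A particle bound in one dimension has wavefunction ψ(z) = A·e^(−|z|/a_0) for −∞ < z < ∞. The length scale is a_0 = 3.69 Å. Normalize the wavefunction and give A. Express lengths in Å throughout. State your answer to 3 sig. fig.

Require ∫ |ψ|² dz = 1 over the whole domain.
Using ∫₀^∞ zⁿ e^(−αz) dz = n!/αⁿ⁺¹, ∫|ψ|² dz = A²·(a_0).
Setting this equal to 1 gives A² = 1/(a_0).
Substituting a_0 = 3.69 gives A² = 0.2710, so A = 0.5206.

A ≈ 0.521 Å^(-1/2)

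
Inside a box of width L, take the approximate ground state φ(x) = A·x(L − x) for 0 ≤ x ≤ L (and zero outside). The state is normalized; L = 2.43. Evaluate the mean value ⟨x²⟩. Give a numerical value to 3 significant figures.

⟨x^2⟩ ≈ 1.69

By definition ⟨x²⟩ = ∫ x^2 |φ(x)|² dx.
Expanding the polynomial and integrating term by term, since the A² factors cancel between numerator and denominator, ⟨x²⟩ = 2·L^2/7.
Putting L = 2.43 gives 1.687.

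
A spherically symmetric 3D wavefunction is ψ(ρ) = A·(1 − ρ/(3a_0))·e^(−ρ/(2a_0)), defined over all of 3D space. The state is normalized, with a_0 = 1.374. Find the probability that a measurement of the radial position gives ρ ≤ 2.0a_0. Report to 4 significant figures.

P ≈ 0.3233

With dV = 4πρ²dρ, the probability is ∫|ψ|² dV over ρ ≤ 2.0a_0.
The full normalization integral is A²·[8·π·a_0^3/3] = 1, fixing A².
Substituting u = ρ/a_0, A², 4π and the length scale all cancel in the ratio: P = ∫_{0}^{2.0} u^2·(1 - u/3)^2·e^(-u) du / ∫_{0}^{∞} u^2·(1 - u/3)^2·e^(-u) du.
With ∫ u^2·(1 - u/3)^2·e^(-u) du = (-u^4 + 2·u^3 - 3·u^2 - 6·u - 6)·e^(-u)/9 + C, the region integral is 2/3 - 10·e^(-2)/3 and the full one is 2/3.
This evaluates to P = 0.32332.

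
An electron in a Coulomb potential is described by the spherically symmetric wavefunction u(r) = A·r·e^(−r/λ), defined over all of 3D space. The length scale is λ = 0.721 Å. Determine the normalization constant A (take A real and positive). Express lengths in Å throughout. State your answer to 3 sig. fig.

We need A² ∫|f|² 4πr² dr = 1, taking the integral from 0 to ∞.
In 3D with spherical symmetry the volume element is 4πr² dr.
Carrying out the integral gives A² · 3·π·λ^5.
Setting this equal to 1 gives A² = 1/(3·π·λ^5).
With λ = 0.721: A² = 0.5446 and A = 0.7379.

A ≈ 0.738 Å^(-5/2)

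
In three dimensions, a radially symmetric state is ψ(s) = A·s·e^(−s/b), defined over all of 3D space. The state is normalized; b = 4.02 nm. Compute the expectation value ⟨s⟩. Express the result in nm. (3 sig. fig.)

The expectation value is the |ψ|²-weighted average of s: ∫ s|ψ|² 4πs² ds.
Recall ∫₀^∞ s^m e^(−s/β) ds = m!·β^(m+1), the ratio of the moment integral to the normalization integral gives ⟨s⟩ = 5·b/2.
Putting b = 4.02 gives 10.05.

⟨s⟩ ≈ 10.1 nm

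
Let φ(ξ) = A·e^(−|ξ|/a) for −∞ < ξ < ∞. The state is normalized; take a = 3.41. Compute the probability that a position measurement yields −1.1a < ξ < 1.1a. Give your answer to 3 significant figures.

P = ∫_{−1.1a}^{1.1a} |φ(ξ)|² dξ.
The normalization integral ∫|φ|²dξ over the whole domain equals a·A², and A² cancels in the ratio.
By symmetry take twice the ξ ≥ 0 contribution in numerator and denominator; the 2's cancel. Substituting u = ξ/a, A² and the length scale cancel in the ratio: P = ∫_{0}^{1.1} e^(-2·u) du / ∫_{0}^{∞} e^(-2·u) du.
Using ∫ e^(-2·u) du = -e^(-2·u)/2, the numerator is 1/2 - e^(-11/5)/2 and the denominator is 1/2.
Taking the ratio, P = 0.8892.

P ≈ 0.889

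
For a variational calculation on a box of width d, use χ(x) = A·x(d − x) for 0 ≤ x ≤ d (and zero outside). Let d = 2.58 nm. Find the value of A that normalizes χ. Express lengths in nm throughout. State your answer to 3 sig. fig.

Normalization requires ∫|χ|² dx = 1, integrated from 0 to d.
Expanding the polynomial and integrating term by term, with χ = A·x(d − x), the integral evaluates to A²·[d^5/30].
Substituting d = 2.58 gives A² = 0.2624, so A = 0.5123.

A ≈ 0.512 nm^(-5/2)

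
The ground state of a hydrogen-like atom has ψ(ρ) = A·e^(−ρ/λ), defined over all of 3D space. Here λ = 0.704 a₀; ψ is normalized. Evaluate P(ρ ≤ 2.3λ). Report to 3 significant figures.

P ≈ 0.837

With dV = 4πρ²dρ, the probability is ∫|ψ|² dV over ρ ≤ 2.3λ.
The full normalization integral is A²·[π·λ^3] = 1, fixing A².
Let u = ρ/λ; then A², 4π and the length scale all cancel, so P = ∫_{0}^{2.3} u^2·e^(-2·u) du ÷ ∫_{0}^{∞} u^2·e^(-2·u) du.
Using ∫ u^2·e^(-2·u) du = -(2·u^2 + 2·u + 1)·e^(-2·u)/4, the numerator is 1/4 - 809·e^(-23/5)/200 and the denominator is 1/4.
The region integral divided by the full integral gives P = 0.8374.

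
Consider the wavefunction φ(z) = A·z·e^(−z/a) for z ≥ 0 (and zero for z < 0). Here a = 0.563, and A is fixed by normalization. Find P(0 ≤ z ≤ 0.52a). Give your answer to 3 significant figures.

The probability is P = ∫ |φ|² dz over [0, 0.52a].
With A² fixed by ∫|φ|² = 1, i.e. A² = (a^3/4)^(−1), substitute and integrate.
In terms of u = z/a (A² and the length scale cancel between numerator and denominator), P = [∫_{0}^{0.52} u^2·e^(-2·u) du] / [∫_{0}^{∞} u^2·e^(-2·u) du].
An antiderivative of u^2·e^(-2·u) is -(2·u^2 + 2·u + 1)·e^(-2·u)/4; evaluating from 0 to 0.52 gives 1/4 - 1613·e^(-26/25)/2500, while the full integral is 1/4.
The result is P = 0.08780.

P ≈ 0.0878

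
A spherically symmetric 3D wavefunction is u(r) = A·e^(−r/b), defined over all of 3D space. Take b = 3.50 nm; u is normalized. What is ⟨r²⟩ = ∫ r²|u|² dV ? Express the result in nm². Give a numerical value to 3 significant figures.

⟨r^2⟩ ≈ 36.8 nm^2

⟨r²⟩ = ∫ r^2 |u|² 4πr² dr over the full domain.
With ∫₀^∞ r^4 e^(−αr) dr = 4!/α^5, evaluating both integrals, ⟨r²⟩ = 3·b^2.
Putting b = 3.50 gives 36.75.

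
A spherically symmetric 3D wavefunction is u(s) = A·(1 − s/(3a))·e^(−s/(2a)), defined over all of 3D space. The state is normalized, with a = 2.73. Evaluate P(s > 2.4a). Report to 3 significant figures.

P = ∫ |u|² 4πs² ds over s > 2.4a.
A² is fixed by ∫₀^∞ 4πs²|u|² ds = 1, i.e. A² = (8·π·a^3/3)^(−1).
Let t = s/a; then A², 4π and the length scale all cancel, so P = ∫_{2.4}^{∞} t^2·(1 - t/3)^2·e^(-t) dt ÷ ∫_{0}^{∞} t^2·(1 - t/3)^2·e^(-t) dt.
Using ∫ t^2·(1 - t/3)^2·e^(-t) dt = (-t^4 + 2·t^3 - 3·t^2 - 6·t - 6)·e^(-t)/9, the numerator is 9002·e^(-12/5)/1875 and the denominator is 2/3.
Taking the ratio yields P = 0.6533.

P ≈ 0.653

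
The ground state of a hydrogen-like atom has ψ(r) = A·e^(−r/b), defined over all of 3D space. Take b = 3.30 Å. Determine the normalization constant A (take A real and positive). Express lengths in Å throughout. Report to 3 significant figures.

A ≈ 0.0941 Å^(-3/2)

Normalization requires ∫|ψ|² 4πr² dr = 1, integrated from 0 to ∞.
In 3D with spherical symmetry the volume element is 4πr² dr.
Using ∫₀^∞ rⁿ e^(−αr) dr = n!/αⁿ⁺¹, ∫|ψ|² 4πr² dr = A²·(π·b^3).
Setting this equal to 1 gives A² = 1/(π·b^3).
With b = 3.30: A² = 0.008857 and A = 0.09411.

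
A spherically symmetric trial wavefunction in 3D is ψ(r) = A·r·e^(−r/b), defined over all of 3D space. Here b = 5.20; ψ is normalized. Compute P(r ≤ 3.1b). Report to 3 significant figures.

P ≈ 0.741

Integrate the radial probability density 4πr²|ψ|² over r ≤ 3.1b.
The full normalization integral is A²·[3·π·b^5] = 1, fixing A².
Substituting u = r/b, A², 4π and the length scale all cancel in the ratio: P = ∫_{0}^{3.1} u^4·e^(-2·u) du / ∫_{0}^{∞} u^4·e^(-2·u) du.
An antiderivative of u^4·e^(-2·u) is -(u^4/2 + u^3 + 3·u^2/2 + 3·u/2 + 3/4)·e^(-2·u); evaluating from 0 to 3.1 gives ≈ 0.55562, while the full integral is 3/4.
This evaluates to P = 0.7408.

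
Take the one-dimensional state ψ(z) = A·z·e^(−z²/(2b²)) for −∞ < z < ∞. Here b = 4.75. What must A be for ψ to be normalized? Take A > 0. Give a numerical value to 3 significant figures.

We need A² ∫|f|² dz = 1, taking the integral from −∞ to ∞.
∫|ψ|² dz = A²·(√(π)·b^3/2).
Hence A² = 1/[√(π)·b^3/2].
With b = 4.75: A² = 0.01053 and A = 0.1026.

A ≈ 0.103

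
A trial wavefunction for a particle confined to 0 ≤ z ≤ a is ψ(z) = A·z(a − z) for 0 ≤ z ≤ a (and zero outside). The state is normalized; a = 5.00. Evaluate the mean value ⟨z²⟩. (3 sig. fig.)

⟨z^2⟩ ≈ 7.14

⟨z²⟩ = ∫ z^2 |ψ|² dz over the full domain.
Expanding the polynomial and integrating term by term, since the A² factors cancel between numerator and denominator, ⟨z²⟩ = 2·a^2/7.
With a = 5.00, ⟨z^2⟩ = 7.143.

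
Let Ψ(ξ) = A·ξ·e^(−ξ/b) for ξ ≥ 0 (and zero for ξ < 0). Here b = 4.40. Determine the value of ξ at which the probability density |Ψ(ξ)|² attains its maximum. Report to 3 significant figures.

ξ ≈ 4.40

Differentiate |Ψ(ξ)|² with respect to ξ and set to zero.
This gives ξ = b.
With b = 4.40, the most probable position is 4.400.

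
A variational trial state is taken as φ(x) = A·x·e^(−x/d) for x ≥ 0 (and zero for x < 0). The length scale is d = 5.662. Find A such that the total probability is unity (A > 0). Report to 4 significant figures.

A ≈ 0.1484

Require ∫ |φ|² dx = 1 over the whole domain.
Recall ∫₀^∞ x^m e^(−x/β) dx = m!·β^(m+1), the integral (without the A² prefactor) comes out to d^3/4.
Plugging in d = 5.662 yields A = 0.14845.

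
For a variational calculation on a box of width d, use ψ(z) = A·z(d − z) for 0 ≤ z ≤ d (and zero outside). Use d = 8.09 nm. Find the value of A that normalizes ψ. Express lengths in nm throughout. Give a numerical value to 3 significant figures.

Normalization requires ∫|ψ|² dz = 1, integrated from 0 to d.
Expanding the polynomial and integrating term by term, with ψ = A·z(d − z), the integral evaluates to A²·[d^5/30].
Plugging in d = 8.09 yields A = 0.02942.

A ≈ 0.0294 nm^(-5/2)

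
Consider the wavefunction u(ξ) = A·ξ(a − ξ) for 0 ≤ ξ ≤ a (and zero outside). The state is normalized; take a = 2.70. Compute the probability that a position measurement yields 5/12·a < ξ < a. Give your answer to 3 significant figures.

P = ∫_{5/12·a}^{a} |u(ξ)|² dξ.
Since A² = 1/(a^5/30), this is the region integral divided by the full normalization integral.
Let t = ξ/a; then A² and the length scale cancel, so P = ∫_{5/12}^{1} t^2·(1 - t)^2 dt ÷ ∫_{0}^{1} t^2·(1 - t)^2 dt.
With ∫ t^2·(1 - t)^2 dt = t^3·(6·t^2 - 15·t + 10)/30 + C, the region integral is ≈ 0.021779 and the full one is 1/30.
This works out to P = 0.6534.

P ≈ 0.653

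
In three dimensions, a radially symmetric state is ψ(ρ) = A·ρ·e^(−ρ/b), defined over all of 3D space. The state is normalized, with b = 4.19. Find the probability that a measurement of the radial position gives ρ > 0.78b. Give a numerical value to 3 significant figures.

P ≈ 0.978

With dV = 4πρ²dρ, the probability is ∫|ψ|² dV over ρ > 0.78b.
A² is fixed by ∫₀^∞ 4πρ²|ψ|² dρ = 1, i.e. A² = (3·π·b^5)^(−1).
Let u = ρ/b; then A², 4π and the length scale all cancel, so P = ∫_{0.78}^{∞} u^4·e^(-2·u) du ÷ ∫_{0}^{∞} u^4·e^(-2·u) du.
An antiderivative of u^4·e^(-2·u) is -(u^4/2 + u^3 + 3·u^2/2 + 3·u/2 + 3/4)·e^(-2·u); evaluating from 0.78 to ∞ gives ≈ 0.73384, while the full integral is 3/4.
Taking the ratio yields P = 0.9785.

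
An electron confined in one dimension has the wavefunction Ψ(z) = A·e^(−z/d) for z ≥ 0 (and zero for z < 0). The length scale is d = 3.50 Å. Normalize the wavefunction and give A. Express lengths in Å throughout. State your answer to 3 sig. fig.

A ≈ 0.756 Å^(-1/2)

Require ∫ |Ψ|² dz = 1 over the whole domain.
Recall ∫₀^∞ z^m e^(−z/β) dz = m!·β^(m+1), ∫|Ψ|² dz = A²·(d/2).
Hence A² = 1/[d/2].
Substituting d = 3.50 gives A² = 0.5714, so A = 0.7559.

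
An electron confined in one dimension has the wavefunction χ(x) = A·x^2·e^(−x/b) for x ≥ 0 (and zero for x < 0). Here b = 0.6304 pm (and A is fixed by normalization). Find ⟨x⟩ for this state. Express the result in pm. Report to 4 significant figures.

⟨x⟩ ≈ 1.576 pm

The expectation value is the |χ|²-weighted average of x: ∫ x|χ|² dx.
Evaluating both integrals, ⟨x⟩ = 5·b/2.
Putting b = 0.6304 gives 1.5760.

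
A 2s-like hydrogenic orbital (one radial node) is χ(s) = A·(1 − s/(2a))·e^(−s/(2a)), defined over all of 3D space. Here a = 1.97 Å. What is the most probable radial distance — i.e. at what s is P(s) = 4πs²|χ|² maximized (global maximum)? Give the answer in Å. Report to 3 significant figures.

s ≈ 10.3 Å

Set d/ds [P(s) = 4πs²|χ|²] = 0 and solve for s > 0.
This gives s = a·(√(5) + 3).
With a = 1.97, the most probable radial distance is 10.32 Å.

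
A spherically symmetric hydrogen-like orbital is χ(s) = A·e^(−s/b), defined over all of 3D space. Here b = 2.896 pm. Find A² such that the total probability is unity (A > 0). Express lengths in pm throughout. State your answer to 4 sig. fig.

A^2 ≈ 0.01311 pm^(-3)

Normalization requires ∫|χ|² 4πs² ds = 1, integrated from 0 to ∞.
The angular integral contributes 4π, leaving ∫₀^∞ s²|χ|² ds.
With ∫₀^∞ s^2 e^(−αs) ds = 2!/α^3, with χ = A·e^(−s/b), the integral evaluates to A²·[π·b^3].
Setting this equal to 1 gives A² = 1/(π·b^3).
Substituting b = 2.896 gives A² = 0.013106, so A = 0.11448.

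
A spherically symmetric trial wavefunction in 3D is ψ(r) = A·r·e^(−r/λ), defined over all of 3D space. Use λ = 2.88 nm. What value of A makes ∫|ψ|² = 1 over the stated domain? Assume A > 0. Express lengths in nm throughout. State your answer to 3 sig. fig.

Require ∫ |ψ|² 4πr² dr = 1 over the whole domain.
With ∫₀^∞ r^4 e^(−αr) dr = 4!/α^5, the integral (without the A² prefactor) comes out to 3·π·λ^5.
Substituting λ = 2.88 gives A² = 0.0005355, so A = 0.02314.

A ≈ 0.0231 nm^(-5/2)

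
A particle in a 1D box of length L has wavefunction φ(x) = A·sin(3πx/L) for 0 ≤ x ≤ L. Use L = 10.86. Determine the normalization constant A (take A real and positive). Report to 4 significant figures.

A ≈ 0.4291

Normalization requires ∫|φ|² dx = 1, integrated from 0 to L.
Carrying out the integral gives A² · L/2.
So A² = (L/2)^(−1).
Substituting L = 10.86 gives A² = 0.18416, so A = 0.42914.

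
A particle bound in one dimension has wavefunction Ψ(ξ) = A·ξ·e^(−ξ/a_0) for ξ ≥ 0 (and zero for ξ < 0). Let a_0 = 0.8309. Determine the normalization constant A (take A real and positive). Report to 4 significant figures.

The normalization condition is ∫|Ψ|² dξ = 1 from 0 to ∞.
With Ψ = A·ξ·e^(−ξ/a_0), the integral evaluates to A²·[a_0^3/4].
With a_0 = 0.8309: A² = 6.9729 and A = 2.6406.

A ≈ 2.641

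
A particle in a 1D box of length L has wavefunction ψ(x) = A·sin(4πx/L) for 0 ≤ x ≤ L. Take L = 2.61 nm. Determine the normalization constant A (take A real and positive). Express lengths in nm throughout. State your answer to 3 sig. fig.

A ≈ 0.875 nm^(-1/2)

Require ∫ |ψ|² dx = 1 over the whole domain.
Using sin²θ = (1 − cos 2θ)/2, carrying out the integral gives A² · L/2.
So A² = (L/2)^(−1).
With L = 2.61: A² = 0.7663 and A = 0.8754.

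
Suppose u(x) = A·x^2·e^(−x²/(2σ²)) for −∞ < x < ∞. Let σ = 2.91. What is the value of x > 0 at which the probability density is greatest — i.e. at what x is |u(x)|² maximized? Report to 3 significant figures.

x ≈ 4.12

Set d/dx [|u(x)|²] = 0 and solve for x > 0.
Solving yields x = √(2)·σ.
With σ = 2.91, the value of x > 0 at which the probability density is greatest is 4.115.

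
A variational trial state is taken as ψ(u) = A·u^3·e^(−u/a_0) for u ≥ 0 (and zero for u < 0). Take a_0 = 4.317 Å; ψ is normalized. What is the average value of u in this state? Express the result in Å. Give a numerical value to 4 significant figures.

⟨u⟩ ≈ 15.11 Å

By definition ⟨u⟩ = ∫ u |ψ(u)|² du.
Using ∫₀^∞ uⁿ e^(−αu) du = n!/αⁿ⁺¹, evaluating both integrals, ⟨u⟩ = 7·a_0/2.
With a_0 = 4.317, ⟨u⟩ = 15.110.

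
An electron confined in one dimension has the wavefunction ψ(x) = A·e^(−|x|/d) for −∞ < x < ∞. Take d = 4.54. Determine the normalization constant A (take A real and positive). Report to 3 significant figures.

A ≈ 0.469

Require ∫ |ψ|² dx = 1 over the whole domain.
Using ∫₀^∞ xⁿ e^(−αx) dx = n!/αⁿ⁺¹, with ψ = A·e^(−|x|/d), the integral evaluates to A²·[d].
Hence A² = 1/[d].
Substituting d = 4.54 gives A² = 0.2203, so A = 0.4693.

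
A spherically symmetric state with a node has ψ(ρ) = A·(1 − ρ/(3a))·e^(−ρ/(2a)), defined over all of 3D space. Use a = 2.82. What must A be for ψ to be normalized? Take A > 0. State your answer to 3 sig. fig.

A ≈ 0.0730

Require ∫ |ψ|² 4πρ² dρ = 1 over the whole domain.
The angular integral contributes 4π, leaving ∫₀^∞ ρ²|ψ|² dρ.
With ψ = A·(1 − ρ/(3a))·e^(−ρ/(2a)), the integral evaluates to A²·[8·π·a^3/3].
So A² = (8·π·a^3/3)^(−1).
With a = 2.82: A² = 0.005323 and A = 0.07296.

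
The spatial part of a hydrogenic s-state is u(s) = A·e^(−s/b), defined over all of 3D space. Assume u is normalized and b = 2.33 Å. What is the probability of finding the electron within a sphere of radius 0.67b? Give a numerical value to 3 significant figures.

With dV = 4πs²ds, the probability is ∫|u|² dV over s ≤ 0.67b.
Normalization gives A² = 1/(π·b^3).
Let t = s/b; then A², 4π and the length scale all cancel, so P = ∫_{0}^{0.67} t^2·e^(-2·t) dt ÷ ∫_{0}^{∞} t^2·e^(-2·t) dt.
With ∫ t^2·e^(-2·t) dt = -(2·t^2 + 2·t + 1)·e^(-2·t)/4 + C, the region integral is ≈ 0.038049 and the full one is 1/4.
Taking the ratio yields P = 0.1522.

P ≈ 0.152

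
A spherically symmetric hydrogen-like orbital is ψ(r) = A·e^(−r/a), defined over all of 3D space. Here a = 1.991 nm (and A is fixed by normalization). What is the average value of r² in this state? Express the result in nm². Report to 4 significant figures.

⟨r²⟩ = ∫ r^2 |ψ|² 4πr² dr over the full domain.
The ratio of the moment integral to the normalization integral gives ⟨r²⟩ = 3·a^2.
With a = 1.991, ⟨r^2⟩ = 11.892.

⟨r^2⟩ ≈ 11.89 nm^2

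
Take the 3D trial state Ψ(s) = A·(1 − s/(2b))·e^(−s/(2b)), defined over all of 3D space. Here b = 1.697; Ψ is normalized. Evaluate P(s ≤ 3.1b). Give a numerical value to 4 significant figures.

P ≈ 0.07879

With dV = 4πs²ds, the probability is ∫|Ψ|² dV over s ≤ 3.1b.
A² is fixed by ∫₀^∞ 4πs²|Ψ|² ds = 1, i.e. A² = (8·π·b^3)^(−1).
In terms of u = s/b (A², 4π and the length scale all cancel between numerator and denominator), P = [∫_{0}^{3.1} u^2·(1 - u/2)^2·e^(-u) du] / [∫_{0}^{∞} u^2·(1 - u/2)^2·e^(-u) du].
Using ∫ u^2·(1 - u/2)^2·e^(-u) du = -(u^4/4 + u^2 + 2·u + 2)·e^(-u), the numerator is ≈ 0.157577 and the denominator is 2.
This evaluates to P = 0.078788.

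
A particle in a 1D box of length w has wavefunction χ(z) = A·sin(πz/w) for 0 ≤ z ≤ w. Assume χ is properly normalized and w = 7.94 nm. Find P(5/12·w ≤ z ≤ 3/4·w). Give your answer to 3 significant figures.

|χ|² is the probability density, so P = ∫_{5/12·w}^{3/4·w} |χ|² dz.
Since A² = 1/(w/2), this is the region integral divided by the full normalization integral.
Let u = z/w; then A² and the length scale cancel, so P = ∫_{5/12}^{3/4} sin(π·u)^2 du ÷ ∫_{0}^{1} sin(π·u)^2 du.
An antiderivative of sin(π·u)^2 is u/2 - sin(2·π·u)/(4·π); evaluating from 5/12 to 3/4 gives 3/(8·π) + 1/6, while the full integral is 1/2.
Evaluating gives P = (9 + 4·π)/(12·π).

P ≈ 0.572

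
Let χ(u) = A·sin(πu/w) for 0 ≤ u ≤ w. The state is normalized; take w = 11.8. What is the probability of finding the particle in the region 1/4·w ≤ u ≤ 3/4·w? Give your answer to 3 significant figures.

P ≈ 0.818

P = ∫_{1/4·w}^{3/4·w} |χ(u)|² du.
Since A² = 1/(w/2), this is the region integral divided by the full normalization integral.
Substituting t = u/w, A² and the length scale cancel in the ratio: P = ∫_{1/4}^{3/4} sin(π·t)^2 dt / ∫_{0}^{1} sin(π·t)^2 dt.
An antiderivative of sin(π·t)^2 is t/2 - sin(2·π·t)/(4·π); evaluating from 1/4 to 3/4 gives 1/(2·π) + 1/4, while the full integral is 1/2.
The result is P = (2 + π)/(2·π).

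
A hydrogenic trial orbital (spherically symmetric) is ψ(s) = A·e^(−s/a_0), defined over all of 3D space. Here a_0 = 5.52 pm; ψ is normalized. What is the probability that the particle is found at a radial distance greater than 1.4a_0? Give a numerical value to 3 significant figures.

Integrate the radial probability density 4πs²|ψ|² over s > 1.4a_0.
Normalization gives A² = 1/(π·a_0^3).
Substituting u = s/a_0, A², 4π and the length scale all cancel in the ratio: P = ∫_{1.4}^{∞} u^2·e^(-2·u) du / ∫_{0}^{∞} u^2·e^(-2·u) du.
Using ∫ u^2·e^(-2·u) du = -(2·u^2 + 2·u + 1)·e^(-2·u)/4, the numerator is 193·e^(-14/5)/100 and the denominator is 1/4.
Taking the ratio yields P = 0.4695.

P ≈ 0.469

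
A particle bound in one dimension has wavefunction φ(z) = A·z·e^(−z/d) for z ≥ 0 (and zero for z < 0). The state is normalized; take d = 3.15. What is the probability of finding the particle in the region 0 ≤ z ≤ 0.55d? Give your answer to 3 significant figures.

P ≈ 0.0996

|φ|² is the probability density, so P = ∫_{0}^{0.55d} |φ|² dz.
With A² fixed by ∫|φ|² = 1, i.e. A² = (d^3/4)^(−1), substitute and integrate.
In terms of u = z/d (A² and the length scale cancel between numerator and denominator), P = [∫_{0}^{0.55} u^2·e^(-2·u) du] / [∫_{0}^{∞} u^2·e^(-2·u) du].
An antiderivative of u^2·e^(-2·u) is -(2·u^2 + 2·u + 1)·e^(-2·u)/4; evaluating from 0 to 0.55 gives 1/4 - 541·e^(-11/10)/800, while the full integral is 1/4.
Evaluating gives P = 0.09958.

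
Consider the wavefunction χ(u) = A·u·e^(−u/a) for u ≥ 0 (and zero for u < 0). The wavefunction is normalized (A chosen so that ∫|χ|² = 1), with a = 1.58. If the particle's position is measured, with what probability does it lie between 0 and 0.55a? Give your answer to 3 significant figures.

|χ|² is the probability density, so P = ∫_{0}^{0.55a} |χ|² du.
The normalization integral ∫|χ|²du over the whole domain equals a^3/4·A², and A² cancels in the ratio.
Let t = u/a; then A² and the length scale cancel, so P = ∫_{0}^{0.55} t^2·e^(-2·t) dt ÷ ∫_{0}^{∞} t^2·e^(-2·t) dt.
An antiderivative of t^2·e^(-2·t) is -(2·t^2 + 2·t + 1)·e^(-2·t)/4; evaluating from 0 to 0.55 gives 1/4 - 541·e^(-11/10)/800, while the full integral is 1/4.
The result is P = 0.09958.

P ≈ 0.0996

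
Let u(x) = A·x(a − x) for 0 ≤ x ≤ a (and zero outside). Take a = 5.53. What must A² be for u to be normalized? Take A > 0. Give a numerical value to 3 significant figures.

Require ∫ |u|² dx = 1 over the whole domain.
Expanding the polynomial and integrating term by term, ∫|u|² dx = A²·(a^5/30).
Substituting a = 5.53 gives A² = 0.005801, so A = 0.07616.

A^2 ≈ 0.00580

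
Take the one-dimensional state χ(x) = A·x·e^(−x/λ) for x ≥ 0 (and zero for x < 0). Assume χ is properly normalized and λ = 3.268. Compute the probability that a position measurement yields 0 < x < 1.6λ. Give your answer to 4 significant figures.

P ≈ 0.6201

|χ|² is the probability density, so P = ∫_{0}^{1.6λ} |χ|² dx.
With A² fixed by ∫|χ|² = 1, i.e. A² = (λ^3/4)^(−1), substitute and integrate.
In terms of u = x/λ (A² and the length scale cancel between numerator and denominator), P = [∫_{0}^{1.6} u^2·e^(-2·u) du] / [∫_{0}^{∞} u^2·e^(-2·u) du].
With ∫ u^2·e^(-2·u) du = -(2·u^2 + 2·u + 1)·e^(-2·u)/4 + C, the region integral is 1/4 - 233·e^(-16/5)/100 and the full one is 1/4.
The result is P = 0.62010.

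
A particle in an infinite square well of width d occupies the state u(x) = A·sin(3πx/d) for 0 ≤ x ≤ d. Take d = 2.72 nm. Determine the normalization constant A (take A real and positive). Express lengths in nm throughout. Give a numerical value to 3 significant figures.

We need A² ∫|f|² dx = 1, taking the integral from 0 to d.
Carrying out the integral gives A² · d/2.
Substituting d = 2.72 gives A² = 0.7353, so A = 0.8575.

A ≈ 0.857 nm^(-1/2)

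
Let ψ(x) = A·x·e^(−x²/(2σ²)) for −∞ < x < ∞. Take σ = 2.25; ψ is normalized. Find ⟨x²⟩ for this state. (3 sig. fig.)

⟨x^2⟩ ≈ 7.59

By definition ⟨x²⟩ = ∫ x^2 |ψ(x)|² dx.
Evaluating both integrals, ⟨x²⟩ = 3·σ^2/2.
Putting σ = 2.25 gives 7.594.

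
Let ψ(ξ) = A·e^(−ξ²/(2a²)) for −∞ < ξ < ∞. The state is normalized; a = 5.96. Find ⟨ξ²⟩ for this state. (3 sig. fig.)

⟨ξ^2⟩ ≈ 17.8

By definition ⟨ξ²⟩ = ∫ ξ^2 |ψ(ξ)|² dξ.
Evaluating both integrals, ⟨ξ²⟩ = a^2/2.
With a = 5.96, ⟨ξ^2⟩ = 17.76.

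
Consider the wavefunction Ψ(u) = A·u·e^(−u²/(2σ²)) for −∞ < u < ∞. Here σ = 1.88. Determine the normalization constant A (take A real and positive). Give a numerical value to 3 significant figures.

A ≈ 0.412

The normalization condition is ∫|Ψ|² du = 1 from −∞ to ∞.
The integral (without the A² prefactor) comes out to √(π)·σ^3/2.
Setting this equal to 1 gives A² = 1/(√(π)·σ^3/2).
Substituting σ = 1.88 gives A² = 0.1698, so A = 0.4121.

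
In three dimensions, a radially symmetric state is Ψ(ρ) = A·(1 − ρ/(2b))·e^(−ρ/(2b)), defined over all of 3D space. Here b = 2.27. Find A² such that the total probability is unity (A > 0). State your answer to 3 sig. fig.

A^2 ≈ 0.00340

The normalization condition is ∫|Ψ|² 4πρ² dρ = 1 from 0 to ∞.
In 3D with spherical symmetry the volume element is 4πρ² dρ.
The integral (without the A² prefactor) comes out to 8·π·b^3.
Hence A² = 1/[8·π·b^3].
With b = 2.27: A² = 0.003402 and A = 0.05832.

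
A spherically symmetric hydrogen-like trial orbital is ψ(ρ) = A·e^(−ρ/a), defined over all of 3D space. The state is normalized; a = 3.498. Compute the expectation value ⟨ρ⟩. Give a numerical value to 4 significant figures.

⟨ρ⟩ ≈ 5.247

The expectation value is the |ψ|²-weighted average of ρ: ∫ ρ|ψ|² 4πρ² dρ.
Evaluating both integrals, ⟨ρ⟩ = 3·a/2.
With a = 3.498, ⟨ρ⟩ = 5.2470.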